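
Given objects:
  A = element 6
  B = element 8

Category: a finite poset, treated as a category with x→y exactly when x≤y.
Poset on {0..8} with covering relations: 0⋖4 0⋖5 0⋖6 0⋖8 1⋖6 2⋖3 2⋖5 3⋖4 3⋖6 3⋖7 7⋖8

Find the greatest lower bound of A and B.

Answer: NO MEET EXISTS

Work:
Common predecessors of 6,8: {0,2,3}
  maximal lower bounds 0 and 3 are incomparable: neither 0⊑3 nor 3⊑0
→ no greatest lower bound exists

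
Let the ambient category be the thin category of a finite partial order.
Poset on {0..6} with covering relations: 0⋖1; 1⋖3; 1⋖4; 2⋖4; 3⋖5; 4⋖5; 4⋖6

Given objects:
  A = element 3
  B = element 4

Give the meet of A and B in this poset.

Answer: A∧B = 1

Work:
{x : x⊑A ∧ x⊑B} = {0,1}  (A=3, B=4)
  0 ⊑ 1
  1 ⊑ 1
glb = 1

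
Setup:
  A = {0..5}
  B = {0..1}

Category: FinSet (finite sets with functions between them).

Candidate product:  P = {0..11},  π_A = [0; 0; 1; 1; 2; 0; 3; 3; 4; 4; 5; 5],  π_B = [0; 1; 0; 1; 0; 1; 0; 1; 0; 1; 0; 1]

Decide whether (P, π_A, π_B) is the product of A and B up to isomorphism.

|A|·|B| = 6·2 = 12;  |P| = 12
Check the pairing map k ↦ (π_A(k), π_B(k)):
  0 ↦ (0,0)
  1 ↦ (0,1)
  2 ↦ (1,0)
  3 ↦ (1,1)
  4 ↦ (2,0)
  5 ↦ (0,1)  ✗ repeats pair of k=1
  6 ↦ (3,0)
  7 ↦ (3,1)
  8 ↦ (4,0)
  9 ↦ (4,1)
  10 ↦ (5,0)
  11 ↦ (5,1)
distinct pairs in image: 11 / 12 needed
  → (0,1) hit at k=1 and k=5

Answer: NOT A VALID PRODUCT — duplicate pair at indices 1,5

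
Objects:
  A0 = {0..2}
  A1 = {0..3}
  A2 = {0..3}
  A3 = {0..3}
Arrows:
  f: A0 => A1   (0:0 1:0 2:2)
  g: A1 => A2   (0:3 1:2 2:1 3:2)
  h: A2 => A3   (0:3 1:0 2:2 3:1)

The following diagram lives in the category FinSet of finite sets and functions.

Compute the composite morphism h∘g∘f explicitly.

Answer: (0:1 1:1 2:0)

Trace:
  0 f=>0 g=>3 h=>1
  1 f=>0 g=>3 h=>1
  2 f=>2 g=>1 h=>0
result: (0:1 1:1 2:0)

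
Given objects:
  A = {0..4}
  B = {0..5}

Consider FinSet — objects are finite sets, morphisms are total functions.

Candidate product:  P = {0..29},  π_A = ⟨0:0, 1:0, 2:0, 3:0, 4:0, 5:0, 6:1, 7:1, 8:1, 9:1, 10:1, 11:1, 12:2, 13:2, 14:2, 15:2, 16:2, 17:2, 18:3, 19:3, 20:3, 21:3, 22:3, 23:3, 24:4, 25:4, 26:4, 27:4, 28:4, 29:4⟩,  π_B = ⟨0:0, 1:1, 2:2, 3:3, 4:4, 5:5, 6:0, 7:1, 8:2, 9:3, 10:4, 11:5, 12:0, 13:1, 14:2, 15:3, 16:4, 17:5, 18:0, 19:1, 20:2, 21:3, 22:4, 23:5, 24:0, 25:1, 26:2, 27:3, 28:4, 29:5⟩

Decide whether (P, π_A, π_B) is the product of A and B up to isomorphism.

|A|·|B| = 5·6 = 30;  |P| = 30
Check the pairing map k ↦ (π_A(k), π_B(k)):
  0 : (0,0)
  1 : (0,1)
  2 : (0,2)
  3 : (0,3)
  4 : (0,4)
  5 : (0,5)
  6 : (1,0)
  7 : (1,1)
  8 : (1,2)
  9 : (1,3)
  10 : (1,4)
  11 : (1,5)
  12 : (2,0)
  13 : (2,1)
  14 : (2,2)
  15 : (2,3)
  16 : (2,4)
  17 : (2,5)
  18 : (3,0)
  19 : (3,1)
  20 : (3,2)
  21 : (3,3)
  22 : (3,4)
  23 : (3,5)
  24 : (4,0)
  25 : (4,1)
  26 : (4,2)
  27 : (4,3)
  28 : (4,4)
  29 : (4,5)
distinct pairs in image: 30 / 30 needed
  → bijection onto A×B; projections well-typed.

Answer: VALID PRODUCT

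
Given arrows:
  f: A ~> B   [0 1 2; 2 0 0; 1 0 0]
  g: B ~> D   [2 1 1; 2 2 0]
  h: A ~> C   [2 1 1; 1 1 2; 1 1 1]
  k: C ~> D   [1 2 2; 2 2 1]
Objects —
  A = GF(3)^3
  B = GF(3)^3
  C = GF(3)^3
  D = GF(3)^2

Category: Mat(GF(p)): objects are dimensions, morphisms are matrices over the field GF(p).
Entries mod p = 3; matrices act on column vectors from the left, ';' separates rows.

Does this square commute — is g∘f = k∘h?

1) trace f;g:
  e0=[1,0,0] f~>[0,2,1] g~>[0,1]
  e1=[0,1,0] f~>[1,0,0] g~>[2,2]
  e2=[0,0,1] f~>[2,0,0] g~>[1,1]
  composite₁ = [0 2 1; 1 2 1]
2) trace h;k:
  e0=[1,0,0] h~>[2,1,1] k~>[0,1]
  e1=[0,1,0] h~>[1,1,1] k~>[2,2]
  e2=[0,0,1] h~>[1,2,1] k~>[1,1]
  composite₂ = [0 2 1; 1 2 1]
Equal? YES — commutes

Answer: COMMUTES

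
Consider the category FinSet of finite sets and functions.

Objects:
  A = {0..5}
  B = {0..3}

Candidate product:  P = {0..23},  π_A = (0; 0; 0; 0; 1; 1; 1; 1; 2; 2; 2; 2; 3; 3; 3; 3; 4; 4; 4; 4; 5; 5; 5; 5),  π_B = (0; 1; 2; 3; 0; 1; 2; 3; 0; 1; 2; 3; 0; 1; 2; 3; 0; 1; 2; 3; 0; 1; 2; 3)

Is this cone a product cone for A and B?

Answer: VALID PRODUCT

Derivation:
|A|·|B| = 6·4 = 24;  |P| = 24
Check the pairing map k ↦ (π_A(k), π_B(k)):
  0 -> (0,0)
  1 -> (0,1)
  2 -> (0,2)
  3 -> (0,3)
  4 -> (1,0)
  5 -> (1,1)
  6 -> (1,2)
  7 -> (1,3)
  8 -> (2,0)
  9 -> (2,1)
  10 -> (2,2)
  11 -> (2,3)
  12 -> (3,0)
  13 -> (3,1)
  14 -> (3,2)
  15 -> (3,3)
  16 -> (4,0)
  17 -> (4,1)
  18 -> (4,2)
  19 -> (4,3)
  20 -> (5,0)
  21 -> (5,1)
  22 -> (5,2)
  23 -> (5,3)
distinct pairs in image: 24 / 24 needed
  → bijection onto A×B; projections well-typed.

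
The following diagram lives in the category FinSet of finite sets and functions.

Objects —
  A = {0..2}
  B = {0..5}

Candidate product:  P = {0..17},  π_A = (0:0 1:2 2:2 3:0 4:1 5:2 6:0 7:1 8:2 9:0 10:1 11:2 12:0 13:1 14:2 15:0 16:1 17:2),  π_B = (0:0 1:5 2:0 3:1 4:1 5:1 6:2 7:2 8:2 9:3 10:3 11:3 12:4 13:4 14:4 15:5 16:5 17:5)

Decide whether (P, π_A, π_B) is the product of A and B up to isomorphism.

|A|·|B| = 3·6 = 18;  |P| = 18
Check the pairing map k ↦ (π_A(k), π_B(k)):
  0 : (0,0)
  1 : (2,5)
  2 : (2,0)
  3 : (0,1)
  4 : (1,1)
  5 : (2,1)
  6 : (0,2)
  7 : (1,2)
  8 : (2,2)
  9 : (0,3)
  10 : (1,3)
  11 : (2,3)
  12 : (0,4)
  13 : (1,4)
  14 : (2,4)
  15 : (0,5)
  16 : (1,5)
  17 : (2,5)  ✗ repeats pair of k=1
distinct pairs in image: 17 / 18 needed
  → (2,5) hit at k=1 and k=17

Answer: NOT A VALID PRODUCT — duplicate pair at indices 17,1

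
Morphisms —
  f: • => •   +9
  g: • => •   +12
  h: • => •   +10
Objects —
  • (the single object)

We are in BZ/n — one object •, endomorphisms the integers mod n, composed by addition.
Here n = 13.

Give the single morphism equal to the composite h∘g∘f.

  0 +9≡9 +12≡8 +10≡5  (mod 13)
⟦path⟧: +5

Answer: +5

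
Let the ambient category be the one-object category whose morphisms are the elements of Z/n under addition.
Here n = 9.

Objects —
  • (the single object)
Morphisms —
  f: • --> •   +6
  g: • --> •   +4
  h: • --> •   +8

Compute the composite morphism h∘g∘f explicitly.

  0 +6≡6 +4≡1 +8≡0  (mod 9)
composite: +0

Answer: +0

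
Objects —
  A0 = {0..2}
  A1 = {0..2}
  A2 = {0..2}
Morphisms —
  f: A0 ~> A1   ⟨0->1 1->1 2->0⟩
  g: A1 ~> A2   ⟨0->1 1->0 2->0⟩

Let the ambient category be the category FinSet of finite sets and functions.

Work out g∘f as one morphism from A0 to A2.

  0 f~>1 g~>0
  1 f~>1 g~>0
  2 f~>0 g~>1
⟦path⟧: ⟨0->0 1->0 2->1⟩

Answer: ⟨0->0 1->0 2->1⟩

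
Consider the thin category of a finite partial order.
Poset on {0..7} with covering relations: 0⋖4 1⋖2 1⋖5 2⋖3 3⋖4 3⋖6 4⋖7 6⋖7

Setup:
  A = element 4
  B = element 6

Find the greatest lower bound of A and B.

Answer: A∧B = 3

Derivation:
Lower bounds of A=4 and B=6: {1,2,3}
  1 ≤ 3
  2 ≤ 3
  3 ≤ 3
glb = 3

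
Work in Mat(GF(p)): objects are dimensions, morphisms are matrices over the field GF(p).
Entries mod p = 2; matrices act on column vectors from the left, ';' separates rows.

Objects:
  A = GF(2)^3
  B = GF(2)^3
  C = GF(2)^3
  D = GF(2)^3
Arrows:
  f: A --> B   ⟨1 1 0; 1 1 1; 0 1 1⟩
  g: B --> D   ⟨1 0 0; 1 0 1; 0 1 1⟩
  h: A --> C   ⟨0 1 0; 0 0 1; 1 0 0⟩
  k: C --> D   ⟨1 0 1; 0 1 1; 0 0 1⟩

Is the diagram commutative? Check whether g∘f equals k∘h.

Along f;g (path 1):
  e0=(1,0,0) f-->(1,1,0) g-->(1,1,1)
  e1=(0,1,0) f-->(1,1,1) g-->(1,0,0)
  e2=(0,0,1) f-->(0,1,1) g-->(0,1,0)
  ⟦path⟧₁ = ⟨1 1 0; 1 0 1; 1 0 0⟩
Along h;k (path 2):
  e0=(1,0,0) h-->(0,0,1) k-->(1,1,1)
  e1=(0,1,0) h-->(1,0,0) k-->(1,0,0)
  e2=(0,0,1) h-->(0,1,0) k-->(0,1,0)
  ⟦path⟧₂ = ⟨1 1 0; 1 0 1; 1 0 0⟩
Equal? same morphism ✓

Answer: COMMUTES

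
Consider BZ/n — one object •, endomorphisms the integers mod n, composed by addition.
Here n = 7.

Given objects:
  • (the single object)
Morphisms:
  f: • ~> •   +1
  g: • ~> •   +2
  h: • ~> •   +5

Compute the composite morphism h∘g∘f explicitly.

Answer: +1

Trace:
  0 +1≡1 +2≡3 +5≡1  (mod 7)
⟦path⟧: +1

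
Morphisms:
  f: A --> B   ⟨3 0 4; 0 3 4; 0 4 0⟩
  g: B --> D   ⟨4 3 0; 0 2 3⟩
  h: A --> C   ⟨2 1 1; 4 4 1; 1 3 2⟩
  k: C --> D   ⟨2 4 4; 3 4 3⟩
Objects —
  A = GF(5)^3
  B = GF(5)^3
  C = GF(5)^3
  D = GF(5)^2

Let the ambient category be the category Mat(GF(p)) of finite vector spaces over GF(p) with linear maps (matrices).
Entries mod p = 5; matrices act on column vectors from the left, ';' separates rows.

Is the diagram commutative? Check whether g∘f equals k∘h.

1) trace f;g:
  e0=⟨1,0,0⟩ f-->⟨3,0,0⟩ g-->⟨2,0⟩
  e1=⟨0,1,0⟩ f-->⟨0,3,4⟩ g-->⟨4,3⟩
  e2=⟨0,0,1⟩ f-->⟨4,4,0⟩ g-->⟨3,3⟩
  result₁ = ⟨2 4 3; 0 3 3⟩
2) trace h;k:
  e0=⟨1,0,0⟩ h-->⟨2,4,1⟩ k-->⟨4,0⟩
  e1=⟨0,1,0⟩ h-->⟨1,4,3⟩ k-->⟨0,3⟩
  e2=⟨0,0,1⟩ h-->⟨1,1,2⟩ k-->⟨4,3⟩
  result₂ = ⟨4 0 4; 0 3 3⟩
Equal? NO — does not commute

Answer: DOES NOT COMMUTE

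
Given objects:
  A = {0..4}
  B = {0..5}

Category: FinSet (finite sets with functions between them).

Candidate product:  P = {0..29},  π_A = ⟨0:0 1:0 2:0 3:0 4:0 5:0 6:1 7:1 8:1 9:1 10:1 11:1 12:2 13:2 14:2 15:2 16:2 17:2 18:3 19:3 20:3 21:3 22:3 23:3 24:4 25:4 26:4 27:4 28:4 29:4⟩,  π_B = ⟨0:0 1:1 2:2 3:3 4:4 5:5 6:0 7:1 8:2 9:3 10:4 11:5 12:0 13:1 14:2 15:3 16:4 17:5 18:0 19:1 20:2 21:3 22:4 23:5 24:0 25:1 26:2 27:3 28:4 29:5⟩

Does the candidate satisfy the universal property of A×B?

|A|·|B| = 5·6 = 30;  |P| = 30
Check the pairing map k ↦ (π_A(k), π_B(k)):
  0 : (0,0)
  1 : (0,1)
  2 : (0,2)
  3 : (0,3)
  4 : (0,4)
  5 : (0,5)
  6 : (1,0)
  7 : (1,1)
  8 : (1,2)
  9 : (1,3)
  10 : (1,4)
  11 : (1,5)
  12 : (2,0)
  13 : (2,1)
  14 : (2,2)
  15 : (2,3)
  16 : (2,4)
  17 : (2,5)
  18 : (3,0)
  19 : (3,1)
  20 : (3,2)
  21 : (3,3)
  22 : (3,4)
  23 : (3,5)
  24 : (4,0)
  25 : (4,1)
  26 : (4,2)
  27 : (4,3)
  28 : (4,4)
  29 : (4,5)
distinct pairs in image: 30 / 30 needed
  → bijection onto A×B; projections well-typed.

Answer: VALID PRODUCT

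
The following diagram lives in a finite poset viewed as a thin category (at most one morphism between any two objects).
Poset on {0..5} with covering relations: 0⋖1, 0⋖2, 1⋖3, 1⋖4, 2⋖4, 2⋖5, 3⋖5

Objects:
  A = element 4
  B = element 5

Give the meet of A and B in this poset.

Answer: NO MEET EXISTS

Work:
Lower bounds of A=4 and B=5: {0,1,2}
  maximal lower bounds 1 and 2 are incomparable: neither 1≤2 nor 2≤1
→ no greatest lower bound exists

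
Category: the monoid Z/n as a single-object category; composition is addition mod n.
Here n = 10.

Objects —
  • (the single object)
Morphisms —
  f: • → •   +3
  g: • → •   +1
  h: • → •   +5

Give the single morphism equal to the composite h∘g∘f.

Answer: +9

Derivation:
  0 +3≡3 +1≡4 +5≡9  (mod 10)
composite: +9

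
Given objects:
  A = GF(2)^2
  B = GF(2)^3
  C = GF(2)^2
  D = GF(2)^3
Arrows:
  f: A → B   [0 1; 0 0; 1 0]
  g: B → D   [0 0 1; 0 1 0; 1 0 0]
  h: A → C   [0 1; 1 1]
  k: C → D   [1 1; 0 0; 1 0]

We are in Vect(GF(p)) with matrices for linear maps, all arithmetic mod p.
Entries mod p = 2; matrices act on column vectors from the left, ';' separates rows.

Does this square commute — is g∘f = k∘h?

1) trace f;g:
  e0=(1,0) f→(0,0,1) g→(1,0,0)
  e1=(0,1) f→(1,0,0) g→(0,0,1)
  result₁ = [1 0; 0 0; 0 1]
2) trace h;k:
  e0=(1,0) h→(0,1) k→(1,0,0)
  e1=(0,1) h→(1,1) k→(0,0,1)
  result₂ = [1 0; 0 0; 0 1]
Equal? equal; square commutes

Answer: COMMUTES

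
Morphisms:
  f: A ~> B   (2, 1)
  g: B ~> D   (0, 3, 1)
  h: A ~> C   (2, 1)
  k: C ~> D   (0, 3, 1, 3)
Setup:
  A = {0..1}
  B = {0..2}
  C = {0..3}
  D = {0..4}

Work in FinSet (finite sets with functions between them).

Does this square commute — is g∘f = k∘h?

Answer: COMMUTES

Trace:
Path 1 = f;g:
  0 f~>2 g~>1
  1 f~>1 g~>3
  ⟦path⟧₁ = (1, 3)
Path 2 = h;k:
  0 h~>2 k~>1
  1 h~>1 k~>3
  ⟦path⟧₂ = (1, 3)
Equal? YES — commutes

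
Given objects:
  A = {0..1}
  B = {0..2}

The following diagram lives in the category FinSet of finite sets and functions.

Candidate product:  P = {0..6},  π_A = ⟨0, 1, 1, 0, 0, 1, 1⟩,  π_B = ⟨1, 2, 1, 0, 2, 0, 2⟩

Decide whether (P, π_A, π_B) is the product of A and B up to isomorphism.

|A|·|B| = 2·3 = 6;  |P| = 7
  → cardinalities differ; no bijection possible.

Answer: NOT A VALID PRODUCT — |P|=7 ≠ |A|·|B|=6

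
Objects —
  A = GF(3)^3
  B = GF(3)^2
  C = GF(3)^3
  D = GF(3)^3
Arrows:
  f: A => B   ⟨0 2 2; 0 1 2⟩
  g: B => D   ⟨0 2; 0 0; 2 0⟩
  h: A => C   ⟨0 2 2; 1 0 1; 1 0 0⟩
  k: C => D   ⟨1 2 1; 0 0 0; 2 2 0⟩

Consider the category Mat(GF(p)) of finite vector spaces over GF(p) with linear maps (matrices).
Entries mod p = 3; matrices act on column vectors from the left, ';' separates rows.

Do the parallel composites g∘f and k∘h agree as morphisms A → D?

Answer: DOES NOT COMMUTE

Derivation:
Path 1 = f;g:
  e0=(1,0,0) f=>(0,0) g=>(0,0,0)
  e1=(0,1,0) f=>(2,1) g=>(2,0,1)
  e2=(0,0,1) f=>(2,2) g=>(1,0,1)
  composite₁ = ⟨0 2 1; 0 0 0; 0 1 1⟩
Path 2 = h;k:
  e0=(1,0,0) h=>(0,1,1) k=>(0,0,2)
  e1=(0,1,0) h=>(2,0,0) k=>(2,0,1)
  e2=(0,0,1) h=>(2,1,0) k=>(1,0,0)
  composite₂ = ⟨0 2 1; 0 0 0; 2 1 0⟩
Equal? NO — does not commute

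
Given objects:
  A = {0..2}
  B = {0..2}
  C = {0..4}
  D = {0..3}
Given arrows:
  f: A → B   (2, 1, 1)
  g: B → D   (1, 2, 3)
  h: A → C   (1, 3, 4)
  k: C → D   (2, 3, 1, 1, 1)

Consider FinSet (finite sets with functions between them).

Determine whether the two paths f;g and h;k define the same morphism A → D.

Path 1 = f;g:
  0 f→2 g→3
  1 f→1 g→2
  2 f→1 g→2
  composite₁ = (3, 2, 2)
Path 2 = h;k:
  0 h→1 k→3
  1 h→3 k→1
  2 h→4 k→1
  composite₂ = (3, 1, 1)
Equal? distinct morphisms ✗

Answer: DOES NOT COMMUTE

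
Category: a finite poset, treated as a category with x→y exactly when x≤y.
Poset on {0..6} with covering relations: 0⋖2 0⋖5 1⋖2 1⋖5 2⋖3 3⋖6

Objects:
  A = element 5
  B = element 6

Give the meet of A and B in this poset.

Answer: NO MEET EXISTS

Work:
Common predecessors of 5,6: {0,1}
  maximal lower bounds 0 and 1 are incomparable: neither 0≤1 nor 1≤0
→ no greatest lower bound exists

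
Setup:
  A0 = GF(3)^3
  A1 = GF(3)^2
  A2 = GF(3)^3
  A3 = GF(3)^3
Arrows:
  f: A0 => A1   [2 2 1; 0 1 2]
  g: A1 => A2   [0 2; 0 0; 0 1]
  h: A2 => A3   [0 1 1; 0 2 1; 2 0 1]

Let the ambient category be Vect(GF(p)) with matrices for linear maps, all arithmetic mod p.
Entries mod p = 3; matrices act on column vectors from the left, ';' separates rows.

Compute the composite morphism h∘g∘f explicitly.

  e0=[1,0,0] f=>[2,0] g=>[0,0,0] h=>[0,0,0]
  e1=[0,1,0] f=>[2,1] g=>[2,0,1] h=>[1,1,2]
  e2=[0,0,1] f=>[1,2] g=>[1,0,2] h=>[2,2,1]
⟦path⟧: [0 1 2; 0 1 2; 0 2 1]

Answer: [0 1 2; 0 1 2; 0 2 1]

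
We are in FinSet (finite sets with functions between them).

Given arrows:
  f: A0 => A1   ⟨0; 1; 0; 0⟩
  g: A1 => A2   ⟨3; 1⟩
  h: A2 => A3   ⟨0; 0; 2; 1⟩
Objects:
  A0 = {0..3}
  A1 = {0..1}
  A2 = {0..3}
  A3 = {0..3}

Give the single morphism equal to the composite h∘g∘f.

  0 f=>0 g=>3 h=>1
  1 f=>1 g=>1 h=>0
  2 f=>0 g=>3 h=>1
  3 f=>0 g=>3 h=>1
composite: ⟨1; 0; 1; 1⟩

Answer: ⟨1; 0; 1; 1⟩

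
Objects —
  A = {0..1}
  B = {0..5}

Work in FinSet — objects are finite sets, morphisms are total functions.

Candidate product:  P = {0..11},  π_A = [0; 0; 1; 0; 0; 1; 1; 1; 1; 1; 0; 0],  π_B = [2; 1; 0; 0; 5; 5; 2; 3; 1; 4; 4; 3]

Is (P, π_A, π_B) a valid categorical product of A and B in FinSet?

|A|·|B| = 2·6 = 12;  |P| = 12
Check the pairing map k ↦ (π_A(k), π_B(k)):
  0 -> (0,2)
  1 -> (0,1)
  2 -> (1,0)
  3 -> (0,0)
  4 -> (0,5)
  5 -> (1,5)
  6 -> (1,2)
  7 -> (1,3)
  8 -> (1,1)
  9 -> (1,4)
  10 -> (0,4)
  11 -> (0,3)
distinct pairs in image: 12 / 12 needed
  → bijection onto A×B; projections well-typed.

Answer: VALID PRODUCT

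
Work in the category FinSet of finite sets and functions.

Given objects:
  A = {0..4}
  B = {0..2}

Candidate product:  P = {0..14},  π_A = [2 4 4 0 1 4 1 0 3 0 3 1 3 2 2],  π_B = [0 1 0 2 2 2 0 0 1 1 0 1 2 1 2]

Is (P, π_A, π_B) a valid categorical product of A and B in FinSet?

Answer: VALID PRODUCT

Trace:
|A|·|B| = 5·3 = 15;  |P| = 15
Check the pairing map k ↦ (π_A(k), π_B(k)):
  0 ↦ (2,0)
  1 ↦ (4,1)
  2 ↦ (4,0)
  3 ↦ (0,2)
  4 ↦ (1,2)
  5 ↦ (4,2)
  6 ↦ (1,0)
  7 ↦ (0,0)
  8 ↦ (3,1)
  9 ↦ (0,1)
  10 ↦ (3,0)
  11 ↦ (1,1)
  12 ↦ (3,2)
  13 ↦ (2,1)
  14 ↦ (2,2)
distinct pairs in image: 15 / 15 needed
  → bijection onto A×B; projections well-typed.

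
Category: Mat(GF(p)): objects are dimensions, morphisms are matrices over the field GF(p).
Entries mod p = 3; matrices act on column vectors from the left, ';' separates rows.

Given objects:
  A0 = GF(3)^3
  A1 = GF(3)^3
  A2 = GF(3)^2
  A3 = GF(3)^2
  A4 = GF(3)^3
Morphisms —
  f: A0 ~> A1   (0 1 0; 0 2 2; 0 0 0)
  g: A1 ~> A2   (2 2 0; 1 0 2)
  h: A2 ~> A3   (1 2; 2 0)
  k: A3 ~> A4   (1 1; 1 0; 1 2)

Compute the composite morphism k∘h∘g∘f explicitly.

Answer: (0 2 0; 0 2 1; 0 2 2)

Work:
  e0=(1,0,0) f~>(0,0,0) g~>(0,0) h~>(0,0) k~>(0,0,0)
  e1=(0,1,0) f~>(1,2,0) g~>(0,1) h~>(2,0) k~>(2,2,2)
  e2=(0,0,1) f~>(0,2,0) g~>(1,0) h~>(1,2) k~>(0,1,2)
⟦path⟧: (0 2 0; 0 2 1; 0 2 2)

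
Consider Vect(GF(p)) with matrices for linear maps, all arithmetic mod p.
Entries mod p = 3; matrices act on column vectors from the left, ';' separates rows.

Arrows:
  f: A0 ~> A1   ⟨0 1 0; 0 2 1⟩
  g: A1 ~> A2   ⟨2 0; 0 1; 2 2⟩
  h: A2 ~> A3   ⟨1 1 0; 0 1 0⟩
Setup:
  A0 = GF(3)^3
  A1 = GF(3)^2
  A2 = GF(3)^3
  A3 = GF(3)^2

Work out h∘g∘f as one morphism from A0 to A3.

Answer: ⟨0 1 1; 0 2 1⟩

Trace:
  e0=(1,0,0) f~>(0,0) g~>(0,0,0) h~>(0,0)
  e1=(0,1,0) f~>(1,2) g~>(2,2,0) h~>(1,2)
  e2=(0,0,1) f~>(0,1) g~>(0,1,2) h~>(1,1)
composite: ⟨0 1 1; 0 2 1⟩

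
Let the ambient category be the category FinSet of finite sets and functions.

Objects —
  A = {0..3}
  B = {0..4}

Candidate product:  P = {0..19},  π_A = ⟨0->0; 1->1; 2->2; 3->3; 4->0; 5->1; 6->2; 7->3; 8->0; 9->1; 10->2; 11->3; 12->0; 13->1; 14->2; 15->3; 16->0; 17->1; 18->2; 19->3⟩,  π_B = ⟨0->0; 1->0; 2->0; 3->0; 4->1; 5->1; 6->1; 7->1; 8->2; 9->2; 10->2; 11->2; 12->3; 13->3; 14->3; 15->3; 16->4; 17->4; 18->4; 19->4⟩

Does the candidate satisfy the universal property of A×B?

Answer: VALID PRODUCT

Work:
|A|·|B| = 4·5 = 20;  |P| = 20
Check the pairing map k ↦ (π_A(k), π_B(k)):
  0 -> (0,0)
  1 -> (1,0)
  2 -> (2,0)
  3 -> (3,0)
  4 -> (0,1)
  5 -> (1,1)
  6 -> (2,1)
  7 -> (3,1)
  8 -> (0,2)
  9 -> (1,2)
  10 -> (2,2)
  11 -> (3,2)
  12 -> (0,3)
  13 -> (1,3)
  14 -> (2,3)
  15 -> (3,3)
  16 -> (0,4)
  17 -> (1,4)
  18 -> (2,4)
  19 -> (3,4)
distinct pairs in image: 20 / 20 needed
  → bijection onto A×B; projections well-typed.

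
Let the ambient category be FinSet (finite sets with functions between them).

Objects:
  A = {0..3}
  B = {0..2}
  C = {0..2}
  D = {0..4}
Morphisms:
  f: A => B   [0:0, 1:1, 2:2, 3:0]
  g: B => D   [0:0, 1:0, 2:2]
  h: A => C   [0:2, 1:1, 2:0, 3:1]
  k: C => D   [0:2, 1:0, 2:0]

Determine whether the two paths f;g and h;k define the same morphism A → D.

Answer: COMMUTES

Trace:
Path 1 = f;g:
  0 f=>0 g=>0
  1 f=>1 g=>0
  2 f=>2 g=>2
  3 f=>0 g=>0
  ⟦path⟧₁ = [0:0, 1:0, 2:2, 3:0]
Path 2 = h;k:
  0 h=>2 k=>0
  1 h=>1 k=>0
  2 h=>0 k=>2
  3 h=>1 k=>0
  ⟦path⟧₂ = [0:0, 1:0, 2:2, 3:0]
Equal? YES — commutes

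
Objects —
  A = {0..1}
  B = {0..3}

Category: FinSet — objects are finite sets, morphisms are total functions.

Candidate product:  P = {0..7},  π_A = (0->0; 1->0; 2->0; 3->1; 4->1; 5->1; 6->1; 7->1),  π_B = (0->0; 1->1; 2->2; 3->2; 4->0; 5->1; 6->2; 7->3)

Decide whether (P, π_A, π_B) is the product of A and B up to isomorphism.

Answer: NOT A VALID PRODUCT — duplicate pair at indices 6,3

Work:
|A|·|B| = 2·4 = 8;  |P| = 8
Check the pairing map k ↦ (π_A(k), π_B(k)):
  0 -> (0,0)
  1 -> (0,1)
  2 -> (0,2)
  3 -> (1,2)
  4 -> (1,0)
  5 -> (1,1)
  6 -> (1,2)  ✗ repeats pair of k=3
  7 -> (1,3)
distinct pairs in image: 7 / 8 needed
  → (1,2) hit at k=3 and k=6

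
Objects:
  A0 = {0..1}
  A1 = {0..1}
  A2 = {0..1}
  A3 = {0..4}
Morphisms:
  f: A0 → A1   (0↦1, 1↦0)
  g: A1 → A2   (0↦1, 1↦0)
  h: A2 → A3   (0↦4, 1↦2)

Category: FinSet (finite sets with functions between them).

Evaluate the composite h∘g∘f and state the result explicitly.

  0 f→1 g→0 h→4
  1 f→0 g→1 h→2
result: (0↦4, 1↦2)

Answer: (0↦4, 1↦2)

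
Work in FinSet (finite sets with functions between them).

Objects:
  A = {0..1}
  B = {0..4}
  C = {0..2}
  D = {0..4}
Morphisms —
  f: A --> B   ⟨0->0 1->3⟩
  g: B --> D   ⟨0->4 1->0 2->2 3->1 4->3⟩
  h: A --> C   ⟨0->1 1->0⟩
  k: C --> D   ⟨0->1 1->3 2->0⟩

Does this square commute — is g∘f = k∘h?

Path 1 = f;g:
  0 f-->0 g-->4
  1 f-->3 g-->1
  result₁ = ⟨0->4 1->1⟩
Path 2 = h;k:
  0 h-->1 k-->3
  1 h-->0 k-->1
  result₂ = ⟨0->3 1->1⟩
Equal? differ; not commutative

Answer: DOES NOT COMMUTE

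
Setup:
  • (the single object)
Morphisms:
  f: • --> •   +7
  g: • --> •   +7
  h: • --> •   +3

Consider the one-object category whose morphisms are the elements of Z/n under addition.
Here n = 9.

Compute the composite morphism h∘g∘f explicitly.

  0 +7≡7 +7≡5 +3≡8  (mod 9)
composite: +8

Answer: +8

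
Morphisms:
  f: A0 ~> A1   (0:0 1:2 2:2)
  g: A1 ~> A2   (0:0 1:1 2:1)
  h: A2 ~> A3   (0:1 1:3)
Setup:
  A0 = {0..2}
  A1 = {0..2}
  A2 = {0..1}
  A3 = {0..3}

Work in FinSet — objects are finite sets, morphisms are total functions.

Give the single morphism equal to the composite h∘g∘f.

Answer: (0:1 1:3 2:3)

Work:
  0 f~>0 g~>0 h~>1
  1 f~>2 g~>1 h~>3
  2 f~>2 g~>1 h~>3
result: (0:1 1:3 2:3)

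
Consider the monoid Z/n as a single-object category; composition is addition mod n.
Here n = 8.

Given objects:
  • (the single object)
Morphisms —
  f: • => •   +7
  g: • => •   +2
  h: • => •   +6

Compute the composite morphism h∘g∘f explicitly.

  0 +7≡7 +2≡1 +6≡7  (mod 8)
result: +7

Answer: +7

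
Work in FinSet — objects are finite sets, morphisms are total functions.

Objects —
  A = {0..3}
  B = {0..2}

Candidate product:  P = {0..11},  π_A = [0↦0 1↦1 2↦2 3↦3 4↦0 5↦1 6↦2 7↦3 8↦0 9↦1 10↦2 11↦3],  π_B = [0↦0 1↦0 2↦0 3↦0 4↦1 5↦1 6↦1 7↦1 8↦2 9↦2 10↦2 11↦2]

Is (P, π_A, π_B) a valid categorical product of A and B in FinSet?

Answer: VALID PRODUCT

Trace:
|A|·|B| = 4·3 = 12;  |P| = 12
Check the pairing map k ↦ (π_A(k), π_B(k)):
  0 ↦ (0,0)
  1 ↦ (1,0)
  2 ↦ (2,0)
  3 ↦ (3,0)
  4 ↦ (0,1)
  5 ↦ (1,1)
  6 ↦ (2,1)
  7 ↦ (3,1)
  8 ↦ (0,2)
  9 ↦ (1,2)
  10 ↦ (2,2)
  11 ↦ (3,2)
distinct pairs in image: 12 / 12 needed
  → bijection onto A×B; projections well-typed.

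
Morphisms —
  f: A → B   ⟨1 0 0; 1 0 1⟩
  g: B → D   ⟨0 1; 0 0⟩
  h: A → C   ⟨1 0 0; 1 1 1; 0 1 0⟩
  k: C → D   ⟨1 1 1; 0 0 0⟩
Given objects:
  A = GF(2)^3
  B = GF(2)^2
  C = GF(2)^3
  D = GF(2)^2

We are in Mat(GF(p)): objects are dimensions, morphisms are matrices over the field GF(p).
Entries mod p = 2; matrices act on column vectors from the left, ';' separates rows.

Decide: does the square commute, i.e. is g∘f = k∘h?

Answer: DOES NOT COMMUTE

Derivation:
Along f;g (path 1):
  e0=⟨1,0,0⟩ f→⟨1,1⟩ g→⟨1,0⟩
  e1=⟨0,1,0⟩ f→⟨0,0⟩ g→⟨0,0⟩
  e2=⟨0,0,1⟩ f→⟨0,1⟩ g→⟨1,0⟩
  composite₁ = ⟨1 0 1; 0 0 0⟩
Along h;k (path 2):
  e0=⟨1,0,0⟩ h→⟨1,1,0⟩ k→⟨0,0⟩
  e1=⟨0,1,0⟩ h→⟨0,1,1⟩ k→⟨0,0⟩
  e2=⟨0,0,1⟩ h→⟨0,1,0⟩ k→⟨1,0⟩
  composite₂ = ⟨0 0 1; 0 0 0⟩
Equal? distinct morphisms ✗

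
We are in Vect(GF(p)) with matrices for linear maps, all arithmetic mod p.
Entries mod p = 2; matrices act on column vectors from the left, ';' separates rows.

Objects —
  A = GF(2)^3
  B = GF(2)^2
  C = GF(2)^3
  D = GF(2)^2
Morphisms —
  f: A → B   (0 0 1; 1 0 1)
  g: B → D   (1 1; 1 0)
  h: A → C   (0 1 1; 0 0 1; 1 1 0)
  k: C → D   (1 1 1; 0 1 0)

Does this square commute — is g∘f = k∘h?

Answer: COMMUTES

Trace:
Along f;g (path 1):
  e0=(1,0,0) f→(0,1) g→(1,0)
  e1=(0,1,0) f→(0,0) g→(0,0)
  e2=(0,0,1) f→(1,1) g→(0,1)
  result₁ = (1 0 0; 0 0 1)
Along h;k (path 2):
  e0=(1,0,0) h→(0,0,1) k→(1,0)
  e1=(0,1,0) h→(1,0,1) k→(0,0)
  e2=(0,0,1) h→(1,1,0) k→(0,1)
  result₂ = (1 0 0; 0 0 1)
Equal? equal; square commutes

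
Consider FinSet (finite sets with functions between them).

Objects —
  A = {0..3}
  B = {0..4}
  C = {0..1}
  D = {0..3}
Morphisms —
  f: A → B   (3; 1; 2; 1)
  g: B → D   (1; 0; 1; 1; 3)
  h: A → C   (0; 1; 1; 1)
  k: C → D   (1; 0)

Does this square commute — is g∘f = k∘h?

Answer: DOES NOT COMMUTE

Work:
Along f;g (path 1):
  0 f→3 g→1
  1 f→1 g→0
  2 f→2 g→1
  3 f→1 g→0
  composite₁ = (1; 0; 1; 0)
Along h;k (path 2):
  0 h→0 k→1
  1 h→1 k→0
  2 h→1 k→0
  3 h→1 k→0
  composite₂ = (1; 0; 0; 0)
Equal? NO — does not commute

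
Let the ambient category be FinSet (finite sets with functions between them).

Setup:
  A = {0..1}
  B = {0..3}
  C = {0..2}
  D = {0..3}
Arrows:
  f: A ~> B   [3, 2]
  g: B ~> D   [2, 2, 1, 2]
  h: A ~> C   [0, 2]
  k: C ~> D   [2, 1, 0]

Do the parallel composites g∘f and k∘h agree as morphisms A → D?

Answer: DOES NOT COMMUTE

Trace:
1) trace f;g:
  0 f~>3 g~>2
  1 f~>2 g~>1
  ⟦path⟧₁ = [2, 1]
2) trace h;k:
  0 h~>0 k~>2
  1 h~>2 k~>0
  ⟦path⟧₂ = [2, 0]
Equal? NO — does not commute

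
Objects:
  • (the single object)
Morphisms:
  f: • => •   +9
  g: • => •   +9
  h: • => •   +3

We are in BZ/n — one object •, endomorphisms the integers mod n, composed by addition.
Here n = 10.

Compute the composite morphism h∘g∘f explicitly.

  0 +9≡9 +9≡8 +3≡1  (mod 10)
result: +1

Answer: +1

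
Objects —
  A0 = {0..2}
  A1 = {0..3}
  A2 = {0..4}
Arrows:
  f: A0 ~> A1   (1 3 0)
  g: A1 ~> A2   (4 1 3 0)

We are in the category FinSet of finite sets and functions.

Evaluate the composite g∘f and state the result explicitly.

Answer: (1 0 4)

Trace:
  0 f~>1 g~>1
  1 f~>3 g~>0
  2 f~>0 g~>4
composite: (1 0 4)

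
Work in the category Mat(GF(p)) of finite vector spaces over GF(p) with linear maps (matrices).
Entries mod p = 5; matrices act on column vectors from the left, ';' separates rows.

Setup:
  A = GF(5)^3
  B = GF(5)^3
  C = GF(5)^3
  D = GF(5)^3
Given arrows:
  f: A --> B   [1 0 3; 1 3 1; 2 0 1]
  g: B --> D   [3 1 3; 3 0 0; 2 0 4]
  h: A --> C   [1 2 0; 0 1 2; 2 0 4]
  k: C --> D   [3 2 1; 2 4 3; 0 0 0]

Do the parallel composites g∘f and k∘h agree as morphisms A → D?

Answer: DOES NOT COMMUTE

Work:
Path 1 = f;g:
  e0=[1,0,0] f-->[1,1,2] g-->[0,3,0]
  e1=[0,1,0] f-->[0,3,0] g-->[3,0,0]
  e2=[0,0,1] f-->[3,1,1] g-->[3,4,0]
  result₁ = [0 3 3; 3 0 4; 0 0 0]
Path 2 = h;k:
  e0=[1,0,0] h-->[1,0,2] k-->[0,3,0]
  e1=[0,1,0] h-->[2,1,0] k-->[3,3,0]
  e2=[0,0,1] h-->[0,2,4] k-->[3,0,0]
  result₂ = [0 3 3; 3 3 0; 0 0 0]
Equal? differ; not commutative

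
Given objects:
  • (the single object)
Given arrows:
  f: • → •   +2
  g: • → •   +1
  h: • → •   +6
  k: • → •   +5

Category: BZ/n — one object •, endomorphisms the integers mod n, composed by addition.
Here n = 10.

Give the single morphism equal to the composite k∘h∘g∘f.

Answer: +4

Trace:
  0 +2≡2 +1≡3 +6≡9 +5≡4  (mod 10)
⟦path⟧: +4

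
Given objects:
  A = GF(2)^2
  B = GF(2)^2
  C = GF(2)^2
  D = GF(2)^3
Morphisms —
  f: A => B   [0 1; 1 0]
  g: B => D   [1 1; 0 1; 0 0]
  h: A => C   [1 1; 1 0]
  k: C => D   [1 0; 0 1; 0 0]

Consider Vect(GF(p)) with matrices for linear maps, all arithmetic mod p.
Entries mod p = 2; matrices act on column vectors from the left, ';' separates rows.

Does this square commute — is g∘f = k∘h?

Answer: COMMUTES

Work:
Path 1 = f;g:
  e0=[1,0] f=>[0,1] g=>[1,1,0]
  e1=[0,1] f=>[1,0] g=>[1,0,0]
  result₁ = [1 1; 1 0; 0 0]
Path 2 = h;k:
  e0=[1,0] h=>[1,1] k=>[1,1,0]
  e1=[0,1] h=>[1,0] k=>[1,0,0]
  result₂ = [1 1; 1 0; 0 0]
Equal? same morphism ✓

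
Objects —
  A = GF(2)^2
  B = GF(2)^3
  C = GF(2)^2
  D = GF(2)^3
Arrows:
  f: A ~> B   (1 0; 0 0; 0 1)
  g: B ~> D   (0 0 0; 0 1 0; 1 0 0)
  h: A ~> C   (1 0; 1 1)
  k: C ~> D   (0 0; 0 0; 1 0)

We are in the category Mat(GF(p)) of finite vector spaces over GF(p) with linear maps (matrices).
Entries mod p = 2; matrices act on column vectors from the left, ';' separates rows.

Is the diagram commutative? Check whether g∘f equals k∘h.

Answer: COMMUTES

Trace:
Along f;g (path 1):
  e0=[1,0] f~>[1,0,0] g~>[0,0,1]
  e1=[0,1] f~>[0,0,1] g~>[0,0,0]
  result₁ = (0 0; 0 0; 1 0)
Along h;k (path 2):
  e0=[1,0] h~>[1,1] k~>[0,0,1]
  e1=[0,1] h~>[0,1] k~>[0,0,0]
  result₂ = (0 0; 0 0; 1 0)
Equal? equal; square commutes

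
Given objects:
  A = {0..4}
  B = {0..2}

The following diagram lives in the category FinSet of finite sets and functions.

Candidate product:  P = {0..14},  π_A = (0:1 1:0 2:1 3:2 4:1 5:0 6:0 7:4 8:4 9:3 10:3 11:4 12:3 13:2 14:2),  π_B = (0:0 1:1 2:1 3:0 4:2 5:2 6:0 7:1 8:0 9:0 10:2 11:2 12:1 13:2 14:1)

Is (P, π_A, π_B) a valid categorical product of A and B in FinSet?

|A|·|B| = 5·3 = 15;  |P| = 15
Check the pairing map k ↦ (π_A(k), π_B(k)):
  0 : (1,0)
  1 : (0,1)
  2 : (1,1)
  3 : (2,0)
  4 : (1,2)
  5 : (0,2)
  6 : (0,0)
  7 : (4,1)
  8 : (4,0)
  9 : (3,0)
  10 : (3,2)
  11 : (4,2)
  12 : (3,1)
  13 : (2,2)
  14 : (2,1)
distinct pairs in image: 15 / 15 needed
  → bijection onto A×B; projections well-typed.

Answer: VALID PRODUCT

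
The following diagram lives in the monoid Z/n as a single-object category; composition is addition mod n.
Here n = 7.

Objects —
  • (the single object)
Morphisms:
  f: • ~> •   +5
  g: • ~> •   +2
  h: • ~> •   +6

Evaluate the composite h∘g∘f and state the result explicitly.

Answer: +6

Trace:
  0 +5≡5 +2≡0 +6≡6  (mod 7)
⟦path⟧: +6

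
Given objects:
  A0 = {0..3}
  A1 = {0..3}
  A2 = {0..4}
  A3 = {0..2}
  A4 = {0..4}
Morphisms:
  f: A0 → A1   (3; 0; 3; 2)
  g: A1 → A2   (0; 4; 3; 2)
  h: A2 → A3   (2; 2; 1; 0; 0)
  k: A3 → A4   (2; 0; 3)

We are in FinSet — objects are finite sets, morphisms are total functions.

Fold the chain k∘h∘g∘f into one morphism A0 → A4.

Answer: (0; 3; 0; 2)

Trace:
  0 f→3 g→2 h→1 k→0
  1 f→0 g→0 h→2 k→3
  2 f→3 g→2 h→1 k→0
  3 f→2 g→3 h→0 k→2
result: (0; 3; 0; 2)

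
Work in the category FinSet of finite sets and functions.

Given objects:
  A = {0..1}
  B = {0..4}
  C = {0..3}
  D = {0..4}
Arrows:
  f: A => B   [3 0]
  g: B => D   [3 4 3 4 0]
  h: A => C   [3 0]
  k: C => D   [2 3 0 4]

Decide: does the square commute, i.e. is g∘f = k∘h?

Answer: DOES NOT COMMUTE

Derivation:
Along f;g (path 1):
  0 f=>3 g=>4
  1 f=>0 g=>3
  result₁ = [4 3]
Along h;k (path 2):
  0 h=>3 k=>4
  1 h=>0 k=>2
  result₂ = [4 2]
Equal? differ; not commutative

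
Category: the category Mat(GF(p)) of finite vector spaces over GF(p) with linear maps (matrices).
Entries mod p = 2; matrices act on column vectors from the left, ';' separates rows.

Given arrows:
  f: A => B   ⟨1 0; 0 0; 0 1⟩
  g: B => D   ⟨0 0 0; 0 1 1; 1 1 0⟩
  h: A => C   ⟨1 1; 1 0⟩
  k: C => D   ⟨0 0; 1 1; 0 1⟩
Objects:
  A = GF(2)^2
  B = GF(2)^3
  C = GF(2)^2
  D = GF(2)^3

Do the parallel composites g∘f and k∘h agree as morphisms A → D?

Path 1 = f;g:
  e0=⟨1,0⟩ f=>⟨1,0,0⟩ g=>⟨0,0,1⟩
  e1=⟨0,1⟩ f=>⟨0,0,1⟩ g=>⟨0,1,0⟩
  composite₁ = ⟨0 0; 0 1; 1 0⟩
Path 2 = h;k:
  e0=⟨1,0⟩ h=>⟨1,1⟩ k=>⟨0,0,1⟩
  e1=⟨0,1⟩ h=>⟨1,0⟩ k=>⟨0,1,0⟩
  composite₂ = ⟨0 0; 0 1; 1 0⟩
Equal? YES — commutes

Answer: COMMUTES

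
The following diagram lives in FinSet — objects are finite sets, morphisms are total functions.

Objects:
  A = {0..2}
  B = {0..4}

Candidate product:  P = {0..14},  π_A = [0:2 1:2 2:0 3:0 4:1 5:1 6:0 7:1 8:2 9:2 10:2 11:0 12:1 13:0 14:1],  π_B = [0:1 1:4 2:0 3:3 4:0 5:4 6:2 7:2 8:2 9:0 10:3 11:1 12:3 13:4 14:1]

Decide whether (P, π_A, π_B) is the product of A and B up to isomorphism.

|A|·|B| = 3·5 = 15;  |P| = 15
Check the pairing map k ↦ (π_A(k), π_B(k)):
  0 : (2,1)
  1 : (2,4)
  2 : (0,0)
  3 : (0,3)
  4 : (1,0)
  5 : (1,4)
  6 : (0,2)
  7 : (1,2)
  8 : (2,2)
  9 : (2,0)
  10 : (2,3)
  11 : (0,1)
  12 : (1,3)
  13 : (0,4)
  14 : (1,1)
distinct pairs in image: 15 / 15 needed
  → bijection onto A×B; projections well-typed.

Answer: VALID PRODUCT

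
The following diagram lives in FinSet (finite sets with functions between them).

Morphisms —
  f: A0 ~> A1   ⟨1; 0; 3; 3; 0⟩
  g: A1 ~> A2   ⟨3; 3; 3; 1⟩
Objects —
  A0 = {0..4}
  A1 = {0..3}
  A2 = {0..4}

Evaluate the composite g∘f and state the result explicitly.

  0 f~>1 g~>3
  1 f~>0 g~>3
  2 f~>3 g~>1
  3 f~>3 g~>1
  4 f~>0 g~>3
composite: ⟨3; 3; 1; 1; 3⟩

Answer: ⟨3; 3; 1; 1; 3⟩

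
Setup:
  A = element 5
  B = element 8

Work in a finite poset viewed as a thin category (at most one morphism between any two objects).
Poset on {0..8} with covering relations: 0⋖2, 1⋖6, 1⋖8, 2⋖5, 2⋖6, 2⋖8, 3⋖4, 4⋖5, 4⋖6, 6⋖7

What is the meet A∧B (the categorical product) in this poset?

Answer: A∧B = 2

Work:
Common predecessors of 5,8: {0,2}
  0 ≤ 2
  2 ≤ 2
glb = 2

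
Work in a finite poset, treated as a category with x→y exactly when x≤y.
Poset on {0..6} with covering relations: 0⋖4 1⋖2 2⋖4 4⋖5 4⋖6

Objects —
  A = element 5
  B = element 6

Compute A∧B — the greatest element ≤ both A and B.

Answer: A∧B = 4

Trace:
Lower bounds of A=5 and B=6: {0,1,2,4}
  0 <= 4
  1 <= 4
  2 <= 4
  4 <= 4
glb = 4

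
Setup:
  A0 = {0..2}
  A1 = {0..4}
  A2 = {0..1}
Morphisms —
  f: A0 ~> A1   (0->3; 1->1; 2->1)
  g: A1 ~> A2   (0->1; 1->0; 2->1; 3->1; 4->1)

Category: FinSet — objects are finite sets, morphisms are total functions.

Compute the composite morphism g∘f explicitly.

  0 f~>3 g~>1
  1 f~>1 g~>0
  2 f~>1 g~>0
composite: (0->1; 1->0; 2->0)

Answer: (0->1; 1->0; 2->0)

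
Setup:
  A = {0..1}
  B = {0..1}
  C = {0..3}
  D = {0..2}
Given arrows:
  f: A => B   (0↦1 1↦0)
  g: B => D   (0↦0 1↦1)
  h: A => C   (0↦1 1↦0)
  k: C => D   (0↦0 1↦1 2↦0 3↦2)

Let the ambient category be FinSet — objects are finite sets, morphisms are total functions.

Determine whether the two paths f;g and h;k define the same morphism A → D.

Path 1 = f;g:
  0 f=>1 g=>1
  1 f=>0 g=>0
  composite₁ = (0↦1 1↦0)
Path 2 = h;k:
  0 h=>1 k=>1
  1 h=>0 k=>0
  composite₂ = (0↦1 1↦0)
Equal? equal; square commutes

Answer: COMMUTES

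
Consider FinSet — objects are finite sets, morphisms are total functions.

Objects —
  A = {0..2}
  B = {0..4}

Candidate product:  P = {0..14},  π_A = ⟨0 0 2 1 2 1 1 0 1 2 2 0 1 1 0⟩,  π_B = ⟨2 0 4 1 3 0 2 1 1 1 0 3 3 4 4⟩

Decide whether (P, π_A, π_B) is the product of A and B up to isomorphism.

Answer: NOT A VALID PRODUCT — duplicate pair at indices 8,3

Work:
|A|·|B| = 3·5 = 15;  |P| = 15
Check the pairing map k ↦ (π_A(k), π_B(k)):
  0 -> (0,2)
  1 -> (0,0)
  2 -> (2,4)
  3 -> (1,1)
  4 -> (2,3)
  5 -> (1,0)
  6 -> (1,2)
  7 -> (0,1)
  8 -> (1,1)  ✗ repeats pair of k=3
  9 -> (2,1)
  10 -> (2,0)
  11 -> (0,3)
  12 -> (1,3)
  13 -> (1,4)
  14 -> (0,4)
distinct pairs in image: 14 / 15 needed
  → (1,1) hit at k=3 and k=8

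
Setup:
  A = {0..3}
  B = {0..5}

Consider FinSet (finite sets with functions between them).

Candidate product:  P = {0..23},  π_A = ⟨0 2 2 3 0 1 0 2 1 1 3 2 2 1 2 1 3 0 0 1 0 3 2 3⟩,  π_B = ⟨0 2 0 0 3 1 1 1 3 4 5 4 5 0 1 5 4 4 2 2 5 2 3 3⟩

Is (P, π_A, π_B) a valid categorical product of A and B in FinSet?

|A|·|B| = 4·6 = 24;  |P| = 24
Check the pairing map k ↦ (π_A(k), π_B(k)):
  0 ↦ (0,0)
  1 ↦ (2,2)
  2 ↦ (2,0)
  3 ↦ (3,0)
  4 ↦ (0,3)
  5 ↦ (1,1)
  6 ↦ (0,1)
  7 ↦ (2,1)
  8 ↦ (1,3)
  9 ↦ (1,4)
  10 ↦ (3,5)
  11 ↦ (2,4)
  12 ↦ (2,5)
  13 ↦ (1,0)
  14 ↦ (2,1)  ✗ repeats pair of k=7
  15 ↦ (1,5)
  16 ↦ (3,4)
  17 ↦ (0,4)
  18 ↦ (0,2)
  19 ↦ (1,2)
  20 ↦ (0,5)
  21 ↦ (3,2)
  22 ↦ (2,3)
  23 ↦ (3,3)
distinct pairs in image: 23 / 24 needed
  → (2,1) hit at k=7 and k=14

Answer: NOT A VALID PRODUCT — duplicate pair at indices 14,7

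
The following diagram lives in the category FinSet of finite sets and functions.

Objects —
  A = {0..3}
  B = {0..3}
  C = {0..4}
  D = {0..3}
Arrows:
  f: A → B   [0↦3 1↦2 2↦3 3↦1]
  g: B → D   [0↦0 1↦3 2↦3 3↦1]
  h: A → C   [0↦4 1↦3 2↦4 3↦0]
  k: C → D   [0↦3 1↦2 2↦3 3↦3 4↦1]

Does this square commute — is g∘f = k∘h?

Answer: COMMUTES

Derivation:
Along f;g (path 1):
  0 f→3 g→1
  1 f→2 g→3
  2 f→3 g→1
  3 f→1 g→3
  ⟦path⟧₁ = [0↦1 1↦3 2↦1 3↦3]
Along h;k (path 2):
  0 h→4 k→1
  1 h→3 k→3
  2 h→4 k→1
  3 h→0 k→3
  ⟦path⟧₂ = [0↦1 1↦3 2↦1 3↦3]
Equal? YES — commutes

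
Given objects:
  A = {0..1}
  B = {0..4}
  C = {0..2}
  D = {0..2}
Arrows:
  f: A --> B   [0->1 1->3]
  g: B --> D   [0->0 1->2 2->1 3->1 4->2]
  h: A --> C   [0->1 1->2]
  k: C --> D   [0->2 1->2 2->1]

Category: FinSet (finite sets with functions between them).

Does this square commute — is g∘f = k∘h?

Answer: COMMUTES

Work:
1) trace f;g:
  0 f-->1 g-->2
  1 f-->3 g-->1
  result₁ = [0->2 1->1]
2) trace h;k:
  0 h-->1 k-->2
  1 h-->2 k-->1
  result₂ = [0->2 1->1]
Equal? same morphism ✓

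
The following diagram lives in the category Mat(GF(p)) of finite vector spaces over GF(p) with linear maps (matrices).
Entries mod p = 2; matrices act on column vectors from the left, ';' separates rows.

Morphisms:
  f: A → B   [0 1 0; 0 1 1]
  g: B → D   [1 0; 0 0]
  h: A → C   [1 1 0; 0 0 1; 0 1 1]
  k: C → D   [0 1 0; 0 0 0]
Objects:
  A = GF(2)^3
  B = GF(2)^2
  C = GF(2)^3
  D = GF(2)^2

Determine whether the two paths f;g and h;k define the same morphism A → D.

Answer: DOES NOT COMMUTE

Work:
1) trace f;g:
  e0=⟨1,0,0⟩ f→⟨0,0⟩ g→⟨0,0⟩
  e1=⟨0,1,0⟩ f→⟨1,1⟩ g→⟨1,0⟩
  e2=⟨0,0,1⟩ f→⟨0,1⟩ g→⟨0,0⟩
  result₁ = [0 1 0; 0 0 0]
2) trace h;k:
  e0=⟨1,0,0⟩ h→⟨1,0,0⟩ k→⟨0,0⟩
  e1=⟨0,1,0⟩ h→⟨1,0,1⟩ k→⟨0,0⟩
  e2=⟨0,0,1⟩ h→⟨0,1,1⟩ k→⟨1,0⟩
  result₂ = [0 0 1; 0 0 0]
Equal? differ; not commutative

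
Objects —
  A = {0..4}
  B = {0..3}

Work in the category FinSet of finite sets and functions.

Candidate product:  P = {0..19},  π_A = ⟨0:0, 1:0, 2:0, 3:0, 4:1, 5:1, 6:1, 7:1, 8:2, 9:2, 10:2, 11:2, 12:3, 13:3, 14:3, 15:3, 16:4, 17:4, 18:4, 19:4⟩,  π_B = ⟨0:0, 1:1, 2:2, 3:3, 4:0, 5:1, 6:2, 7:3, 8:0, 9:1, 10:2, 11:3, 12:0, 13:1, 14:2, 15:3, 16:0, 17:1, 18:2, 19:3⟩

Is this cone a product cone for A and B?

|A|·|B| = 5·4 = 20;  |P| = 20
Check the pairing map k ↦ (π_A(k), π_B(k)):
  0 : (0,0)
  1 : (0,1)
  2 : (0,2)
  3 : (0,3)
  4 : (1,0)
  5 : (1,1)
  6 : (1,2)
  7 : (1,3)
  8 : (2,0)
  9 : (2,1)
  10 : (2,2)
  11 : (2,3)
  12 : (3,0)
  13 : (3,1)
  14 : (3,2)
  15 : (3,3)
  16 : (4,0)
  17 : (4,1)
  18 : (4,2)
  19 : (4,3)
distinct pairs in image: 20 / 20 needed
  → bijection onto A×B; projections well-typed.

Answer: VALID PRODUCT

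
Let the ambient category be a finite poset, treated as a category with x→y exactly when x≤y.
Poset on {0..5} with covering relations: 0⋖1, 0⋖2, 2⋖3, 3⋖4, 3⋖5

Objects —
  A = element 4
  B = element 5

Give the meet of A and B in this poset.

Answer: A∧B = 3

Trace:
Lower bounds of A=4 and B=5: {0,2,3}
  0 ≤ 3
  2 ≤ 3
  3 ≤ 3
glb = 3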